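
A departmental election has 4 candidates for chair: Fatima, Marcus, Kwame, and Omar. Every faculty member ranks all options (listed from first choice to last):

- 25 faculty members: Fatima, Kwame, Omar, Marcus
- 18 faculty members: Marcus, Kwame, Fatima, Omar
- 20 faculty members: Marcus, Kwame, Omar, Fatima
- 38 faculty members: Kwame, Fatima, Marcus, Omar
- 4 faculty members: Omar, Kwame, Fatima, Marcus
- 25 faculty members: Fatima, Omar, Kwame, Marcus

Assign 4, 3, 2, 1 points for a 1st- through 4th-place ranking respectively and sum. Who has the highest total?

Fatima: 25·4 + 18·2 + 20·1 + 38·3 + 4·2 + 25·4 = 378
Marcus: 25·1 + 18·4 + 20·4 + 38·2 + 4·1 + 25·1 = 282
Kwame: 25·3 + 18·3 + 20·3 + 38·4 + 4·3 + 25·2 = 403
Omar: 25·2 + 18·1 + 20·2 + 38·1 + 4·4 + 25·3 = 237
Kwame has the highest Borda score (403).

Kwame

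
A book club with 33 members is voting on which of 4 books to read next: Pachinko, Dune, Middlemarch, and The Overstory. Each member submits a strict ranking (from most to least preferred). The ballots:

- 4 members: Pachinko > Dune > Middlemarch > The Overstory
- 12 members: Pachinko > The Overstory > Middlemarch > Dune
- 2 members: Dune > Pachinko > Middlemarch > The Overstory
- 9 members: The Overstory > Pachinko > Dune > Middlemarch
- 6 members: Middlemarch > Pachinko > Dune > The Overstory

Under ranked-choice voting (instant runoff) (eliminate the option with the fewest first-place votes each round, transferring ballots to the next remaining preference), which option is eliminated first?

Dune

Round 1: Pachinko 16, Dune 2, Middlemarch 6, The Overstory 9. Eliminate Dune.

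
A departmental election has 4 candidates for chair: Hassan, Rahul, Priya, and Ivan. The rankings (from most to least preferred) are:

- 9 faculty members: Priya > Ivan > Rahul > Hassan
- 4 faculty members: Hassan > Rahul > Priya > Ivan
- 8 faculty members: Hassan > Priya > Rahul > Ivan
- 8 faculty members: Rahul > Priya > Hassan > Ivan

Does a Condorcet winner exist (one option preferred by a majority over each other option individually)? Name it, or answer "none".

Priya vs Hassan: 17–12 for Priya.
Priya vs Rahul: 17–12 for Priya.
Priya vs Ivan: 29–0 for Priya.
Priya beats every other option head-to-head.

Priya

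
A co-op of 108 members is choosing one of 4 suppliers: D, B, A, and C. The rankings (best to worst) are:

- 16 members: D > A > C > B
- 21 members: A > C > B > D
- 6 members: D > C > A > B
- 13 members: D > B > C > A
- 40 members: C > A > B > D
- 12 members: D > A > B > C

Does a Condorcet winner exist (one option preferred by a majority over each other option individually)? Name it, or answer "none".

C

C vs D: 61–47 for C.
C vs B: 83–25 for C.
C vs A: 59–49 for C.
C beats every other option head-to-head.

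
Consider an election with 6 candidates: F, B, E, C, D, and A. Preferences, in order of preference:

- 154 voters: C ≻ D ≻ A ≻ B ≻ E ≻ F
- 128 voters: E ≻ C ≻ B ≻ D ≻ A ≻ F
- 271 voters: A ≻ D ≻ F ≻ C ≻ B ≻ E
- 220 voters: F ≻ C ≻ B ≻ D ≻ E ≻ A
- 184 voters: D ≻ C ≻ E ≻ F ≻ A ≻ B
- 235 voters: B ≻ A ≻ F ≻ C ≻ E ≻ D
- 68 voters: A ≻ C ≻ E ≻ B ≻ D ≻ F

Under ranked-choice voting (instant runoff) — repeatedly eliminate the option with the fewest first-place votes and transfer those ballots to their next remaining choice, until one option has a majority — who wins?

C

Round 1: F 220, B 235, E 128, C 154, D 184, A 339. Eliminate E.
Round 2: F 220, B 235, C 282, D 184, A 339. Eliminate D.
Round 3: F 220, B 235, C 466, A 339. Eliminate F.
Round 4: B 235, C 686, A 339. C has a majority.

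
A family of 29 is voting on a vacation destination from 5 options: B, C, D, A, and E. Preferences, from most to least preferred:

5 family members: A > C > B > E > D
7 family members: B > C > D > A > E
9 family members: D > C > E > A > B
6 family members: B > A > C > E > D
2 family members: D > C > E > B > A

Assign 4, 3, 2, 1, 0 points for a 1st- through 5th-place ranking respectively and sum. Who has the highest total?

B: 5·2 + 7·4 + 9·0 + 6·4 + 2·1 = 64
C: 5·3 + 7·3 + 9·3 + 6·2 + 2·3 = 81
D: 5·0 + 7·2 + 9·4 + 6·0 + 2·4 = 58
A: 5·4 + 7·1 + 9·1 + 6·3 + 2·0 = 54
E: 5·1 + 7·0 + 9·2 + 6·1 + 2·2 = 33
C has the highest Borda score (81).

C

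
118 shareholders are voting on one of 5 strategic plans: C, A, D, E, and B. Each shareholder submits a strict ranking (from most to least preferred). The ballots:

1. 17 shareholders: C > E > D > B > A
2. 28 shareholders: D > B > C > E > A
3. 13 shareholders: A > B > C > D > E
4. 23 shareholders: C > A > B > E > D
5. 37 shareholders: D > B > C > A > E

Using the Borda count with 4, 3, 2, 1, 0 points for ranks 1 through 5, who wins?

C

C: 17·4 + 28·2 + 13·2 + 23·4 + 37·2 = 316
A: 17·0 + 28·0 + 13·4 + 23·3 + 37·1 = 158
D: 17·2 + 28·4 + 13·1 + 23·0 + 37·4 = 307
E: 17·3 + 28·1 + 13·0 + 23·1 + 37·0 = 102
B: 17·1 + 28·3 + 13·3 + 23·2 + 37·3 = 297
C has the highest Borda score (316).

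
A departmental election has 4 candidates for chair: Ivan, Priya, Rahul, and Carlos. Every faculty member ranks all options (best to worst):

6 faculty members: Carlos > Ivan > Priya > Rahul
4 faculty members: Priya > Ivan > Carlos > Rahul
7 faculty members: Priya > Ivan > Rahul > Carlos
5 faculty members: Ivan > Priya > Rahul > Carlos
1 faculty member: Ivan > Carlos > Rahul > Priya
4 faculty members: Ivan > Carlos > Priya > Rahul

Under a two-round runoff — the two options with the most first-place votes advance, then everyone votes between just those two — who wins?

Ivan

Round 1 first-place votes: Ivan 10, Priya 11, Rahul 0, Carlos 6.
Priya and Ivan advance.
Runoff: Priya is preferred to Ivan by 11 voters; Ivan by 16.
Ivan wins the runoff.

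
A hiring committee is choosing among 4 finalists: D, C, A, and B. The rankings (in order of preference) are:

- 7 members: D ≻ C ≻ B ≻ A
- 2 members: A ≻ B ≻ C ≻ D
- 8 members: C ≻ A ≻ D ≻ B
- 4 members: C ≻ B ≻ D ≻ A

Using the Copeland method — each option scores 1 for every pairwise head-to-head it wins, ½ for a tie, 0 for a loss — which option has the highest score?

D: beats A and B; loses to C → score 2.
C: beats D, A, and B → score 3.
A: loses to D, C, and B → score 0.
B: beats A; loses to D and C → score 1.
C has the best pairwise record.

C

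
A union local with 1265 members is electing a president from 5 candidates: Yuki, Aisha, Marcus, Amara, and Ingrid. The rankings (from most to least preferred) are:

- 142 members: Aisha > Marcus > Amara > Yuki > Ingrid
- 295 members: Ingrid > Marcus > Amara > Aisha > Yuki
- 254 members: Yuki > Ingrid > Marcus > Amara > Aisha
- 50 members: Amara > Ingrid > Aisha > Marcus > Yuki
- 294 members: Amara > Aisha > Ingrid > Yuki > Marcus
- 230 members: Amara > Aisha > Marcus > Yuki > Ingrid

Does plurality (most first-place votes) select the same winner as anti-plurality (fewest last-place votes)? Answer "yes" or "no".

Plurality — first-place votes: Yuki 254, Aisha 142, Marcus 0, Amara 574, Ingrid 295. Winner: Amara.
Anti-plurality — last-place votes: Yuki 345, Aisha 254, Marcus 294, Amara 0, Ingrid 372. Winner: Amara.
The two methods agree.

yes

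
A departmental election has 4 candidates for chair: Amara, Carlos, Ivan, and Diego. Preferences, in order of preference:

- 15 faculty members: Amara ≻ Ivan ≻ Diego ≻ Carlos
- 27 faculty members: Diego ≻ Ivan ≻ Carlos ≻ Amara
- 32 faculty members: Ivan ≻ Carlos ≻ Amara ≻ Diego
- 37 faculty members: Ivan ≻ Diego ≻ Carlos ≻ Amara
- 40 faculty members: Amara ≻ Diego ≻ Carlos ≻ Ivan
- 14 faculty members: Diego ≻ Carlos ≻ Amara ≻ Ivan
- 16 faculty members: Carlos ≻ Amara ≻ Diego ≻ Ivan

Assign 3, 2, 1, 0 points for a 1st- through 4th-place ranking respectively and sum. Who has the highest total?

Amara: 15·3 + 27·0 + 32·1 + 37·0 + 40·3 + 14·1 + 16·2 = 243
Carlos: 15·0 + 27·1 + 32·2 + 37·1 + 40·1 + 14·2 + 16·3 = 244
Ivan: 15·2 + 27·2 + 32·3 + 37·3 + 40·0 + 14·0 + 16·0 = 291
Diego: 15·1 + 27·3 + 32·0 + 37·2 + 40·2 + 14·3 + 16·1 = 308
Diego has the highest Borda score (308).

Diego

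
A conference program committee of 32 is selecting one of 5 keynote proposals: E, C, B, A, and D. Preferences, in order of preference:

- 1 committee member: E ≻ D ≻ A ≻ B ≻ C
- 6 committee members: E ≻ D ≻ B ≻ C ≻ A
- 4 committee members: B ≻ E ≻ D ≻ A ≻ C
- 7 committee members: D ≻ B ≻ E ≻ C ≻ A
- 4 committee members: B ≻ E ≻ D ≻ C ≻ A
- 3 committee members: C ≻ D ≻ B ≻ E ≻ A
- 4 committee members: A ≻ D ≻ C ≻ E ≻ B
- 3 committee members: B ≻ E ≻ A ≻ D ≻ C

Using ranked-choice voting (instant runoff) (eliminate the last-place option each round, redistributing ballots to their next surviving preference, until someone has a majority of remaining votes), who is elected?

Round 1: E 7, C 3, B 11, A 4, D 7. Eliminate C.
Round 2: E 7, B 11, A 4, D 10. Eliminate A.
Round 3: E 7, B 11, D 14. Eliminate E.
Round 4: B 11, D 21. D has a majority.

D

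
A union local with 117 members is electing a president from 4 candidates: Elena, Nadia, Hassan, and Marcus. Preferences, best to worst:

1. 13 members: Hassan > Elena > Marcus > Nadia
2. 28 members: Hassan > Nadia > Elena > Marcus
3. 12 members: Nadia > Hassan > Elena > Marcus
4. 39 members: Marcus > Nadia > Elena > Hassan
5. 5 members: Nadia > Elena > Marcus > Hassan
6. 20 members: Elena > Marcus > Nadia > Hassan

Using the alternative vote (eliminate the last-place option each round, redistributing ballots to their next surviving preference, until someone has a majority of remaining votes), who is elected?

Marcus

Round 1: Elena 20, Nadia 17, Hassan 41, Marcus 39. Eliminate Nadia.
Round 2: Elena 25, Hassan 53, Marcus 39. Eliminate Elena.
Round 3: Hassan 53, Marcus 64. Marcus has a majority.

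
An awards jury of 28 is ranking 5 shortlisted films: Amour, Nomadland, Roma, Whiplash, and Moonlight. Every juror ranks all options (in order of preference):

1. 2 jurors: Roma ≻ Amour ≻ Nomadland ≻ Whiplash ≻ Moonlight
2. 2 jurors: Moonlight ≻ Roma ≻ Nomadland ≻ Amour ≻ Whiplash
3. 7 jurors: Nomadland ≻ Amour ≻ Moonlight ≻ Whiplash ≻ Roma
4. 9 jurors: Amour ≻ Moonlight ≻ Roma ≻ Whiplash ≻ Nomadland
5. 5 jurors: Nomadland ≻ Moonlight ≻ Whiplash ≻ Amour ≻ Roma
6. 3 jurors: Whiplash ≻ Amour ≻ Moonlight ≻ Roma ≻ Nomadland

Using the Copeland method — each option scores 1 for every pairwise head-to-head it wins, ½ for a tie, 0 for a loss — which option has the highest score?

Amour

Amour: beats Roma, Whiplash, and Moonlight; ties Nomadland → score 3.5.
Nomadland: beats Whiplash; ties Amour and Moonlight; loses to Roma → score 2.
Roma: beats Nomadland; loses to Amour, Whiplash, and Moonlight → score 1.
Whiplash: beats Roma; loses to Amour, Nomadland, and Moonlight → score 1.
Moonlight: beats Roma and Whiplash; ties Nomadland; loses to Amour → score 2.5.
Amour has the best pairwise record.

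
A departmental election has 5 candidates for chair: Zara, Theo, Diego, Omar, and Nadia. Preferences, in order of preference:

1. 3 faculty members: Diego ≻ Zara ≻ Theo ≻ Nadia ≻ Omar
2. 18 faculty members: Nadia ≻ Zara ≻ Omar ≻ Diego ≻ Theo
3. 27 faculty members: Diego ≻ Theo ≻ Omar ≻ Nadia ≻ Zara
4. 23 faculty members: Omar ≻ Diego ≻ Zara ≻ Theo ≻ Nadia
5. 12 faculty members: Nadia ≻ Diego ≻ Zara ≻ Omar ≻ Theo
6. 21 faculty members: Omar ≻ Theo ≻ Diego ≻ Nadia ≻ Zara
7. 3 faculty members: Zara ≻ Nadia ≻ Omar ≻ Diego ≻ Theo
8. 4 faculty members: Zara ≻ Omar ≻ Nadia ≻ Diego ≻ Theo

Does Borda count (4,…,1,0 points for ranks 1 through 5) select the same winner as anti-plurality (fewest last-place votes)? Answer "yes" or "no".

no

Borda — scores: Zara 161, Theo 173, Diego 292, Omar 296, Nadia 188. Winner: Omar.
Anti-plurality — last-place votes: Zara 48, Theo 37, Diego 0, Omar 3, Nadia 23. Winner: Diego.
The two methods disagree.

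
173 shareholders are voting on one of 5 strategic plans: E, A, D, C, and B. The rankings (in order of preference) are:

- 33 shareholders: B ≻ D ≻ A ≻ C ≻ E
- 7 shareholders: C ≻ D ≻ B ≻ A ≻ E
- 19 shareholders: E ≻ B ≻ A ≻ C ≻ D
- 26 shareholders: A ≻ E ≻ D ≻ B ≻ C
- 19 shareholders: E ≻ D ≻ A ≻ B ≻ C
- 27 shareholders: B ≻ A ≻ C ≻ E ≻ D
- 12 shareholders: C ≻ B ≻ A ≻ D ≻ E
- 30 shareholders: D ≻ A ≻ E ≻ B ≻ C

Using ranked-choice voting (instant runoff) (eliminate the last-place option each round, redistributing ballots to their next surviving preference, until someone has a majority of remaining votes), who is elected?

E

Round 1: E 38, A 26, D 30, C 19, B 60. Eliminate C.
Round 2: E 38, A 26, D 37, B 72. Eliminate A.
Round 3: E 64, D 37, B 72. Eliminate D.
Round 4: E 94, B 79. E has a majority.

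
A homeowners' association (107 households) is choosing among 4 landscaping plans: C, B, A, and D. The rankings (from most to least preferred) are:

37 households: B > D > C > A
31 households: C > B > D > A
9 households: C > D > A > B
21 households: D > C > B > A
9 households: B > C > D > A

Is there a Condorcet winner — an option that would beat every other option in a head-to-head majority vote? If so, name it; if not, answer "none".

Checking pairwise contests:
D beats C 58–49.
C beats B 61–46.
C beats A 107–0.
B beats D 77–30.
Every option loses at least one head-to-head, so there is no Condorcet winner.

none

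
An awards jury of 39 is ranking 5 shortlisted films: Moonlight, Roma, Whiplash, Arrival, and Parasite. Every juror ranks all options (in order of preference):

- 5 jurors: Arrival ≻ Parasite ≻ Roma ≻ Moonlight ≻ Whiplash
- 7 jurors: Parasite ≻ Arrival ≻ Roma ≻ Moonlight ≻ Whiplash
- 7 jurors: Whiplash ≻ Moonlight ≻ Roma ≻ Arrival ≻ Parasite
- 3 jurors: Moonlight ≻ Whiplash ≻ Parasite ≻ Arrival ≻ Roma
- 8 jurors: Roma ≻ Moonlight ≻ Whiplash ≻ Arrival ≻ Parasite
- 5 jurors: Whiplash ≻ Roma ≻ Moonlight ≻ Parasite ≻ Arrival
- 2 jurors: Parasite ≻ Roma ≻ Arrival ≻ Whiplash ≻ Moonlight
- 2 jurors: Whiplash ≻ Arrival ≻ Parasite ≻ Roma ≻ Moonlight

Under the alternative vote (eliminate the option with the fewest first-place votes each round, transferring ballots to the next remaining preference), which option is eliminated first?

Moonlight

Round 1: Moonlight 3, Roma 8, Whiplash 14, Arrival 5, Parasite 9. Eliminate Moonlight.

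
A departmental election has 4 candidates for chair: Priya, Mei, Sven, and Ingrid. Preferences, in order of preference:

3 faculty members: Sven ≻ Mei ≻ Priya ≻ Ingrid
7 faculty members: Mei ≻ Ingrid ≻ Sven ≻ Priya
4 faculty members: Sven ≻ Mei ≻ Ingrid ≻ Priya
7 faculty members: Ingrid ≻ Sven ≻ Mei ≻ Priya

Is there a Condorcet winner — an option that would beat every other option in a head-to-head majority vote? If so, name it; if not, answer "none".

none

Checking pairwise contests:
Mei beats Priya 21–0.
Sven beats Mei 14–7.
Ingrid beats Sven 14–7.
Mei beats Ingrid 14–7.
Every option loses at least one head-to-head, so there is no Condorcet winner.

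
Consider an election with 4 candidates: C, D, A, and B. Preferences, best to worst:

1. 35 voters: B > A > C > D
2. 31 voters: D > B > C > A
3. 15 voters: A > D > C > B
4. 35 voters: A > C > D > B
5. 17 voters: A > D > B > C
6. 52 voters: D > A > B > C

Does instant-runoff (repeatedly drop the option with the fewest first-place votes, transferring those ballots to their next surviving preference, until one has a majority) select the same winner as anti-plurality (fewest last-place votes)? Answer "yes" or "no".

yes

Instant-runoff — R1 C 0, D 83, A 67, B 35 (C out); R2 D 83, A 67, B 35 (B out); R3 D 83, A 102 (A winner). Winner: A.
Anti-plurality — last-place votes: C 69, D 35, A 31, B 50. Winner: A.
The two methods agree.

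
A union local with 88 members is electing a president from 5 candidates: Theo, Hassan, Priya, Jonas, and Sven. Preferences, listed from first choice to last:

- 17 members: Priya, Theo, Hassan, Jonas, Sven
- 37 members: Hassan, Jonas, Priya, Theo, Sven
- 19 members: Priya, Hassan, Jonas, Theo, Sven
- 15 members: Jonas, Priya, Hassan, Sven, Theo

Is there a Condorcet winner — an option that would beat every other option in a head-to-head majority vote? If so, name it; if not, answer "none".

Checking pairwise contests:
Hassan beats Theo 71–17.
Priya beats Hassan 51–37.
Jonas beats Priya 52–36.
Hassan beats Jonas 73–15.
Theo beats Sven 73–15.
Every option loses at least one head-to-head, so there is no Condorcet winner.

none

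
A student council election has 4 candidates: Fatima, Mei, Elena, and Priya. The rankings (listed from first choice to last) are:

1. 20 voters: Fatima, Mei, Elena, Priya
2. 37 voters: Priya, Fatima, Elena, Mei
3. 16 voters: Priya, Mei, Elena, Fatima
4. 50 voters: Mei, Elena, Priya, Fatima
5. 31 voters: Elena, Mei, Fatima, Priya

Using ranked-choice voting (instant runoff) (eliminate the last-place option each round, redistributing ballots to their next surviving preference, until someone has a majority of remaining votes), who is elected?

Round 1: Fatima 20, Mei 50, Elena 31, Priya 53. Eliminate Fatima.
Round 2: Mei 70, Elena 31, Priya 53. Eliminate Elena.
Round 3: Mei 101, Priya 53. Mei has a majority.

Mei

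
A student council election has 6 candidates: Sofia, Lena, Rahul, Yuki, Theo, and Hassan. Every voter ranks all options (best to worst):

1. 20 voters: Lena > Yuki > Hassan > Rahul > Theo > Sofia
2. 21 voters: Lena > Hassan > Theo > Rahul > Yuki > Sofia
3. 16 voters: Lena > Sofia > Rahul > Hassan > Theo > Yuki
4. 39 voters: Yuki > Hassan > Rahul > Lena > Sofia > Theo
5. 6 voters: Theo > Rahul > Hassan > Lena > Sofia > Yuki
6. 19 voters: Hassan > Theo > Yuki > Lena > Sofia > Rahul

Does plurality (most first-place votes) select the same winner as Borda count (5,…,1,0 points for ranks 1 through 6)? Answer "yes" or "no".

Plurality — first-place votes: Sofia 0, Lena 57, Rahul 0, Yuki 39, Theo 6, Hassan 19. Winner: Lena.
Borda — scores: Sofia 128, Lena 413, Rahul 271, Yuki 353, Theo 205, Hassan 445. Winner: Hassan.
The two methods disagree.

no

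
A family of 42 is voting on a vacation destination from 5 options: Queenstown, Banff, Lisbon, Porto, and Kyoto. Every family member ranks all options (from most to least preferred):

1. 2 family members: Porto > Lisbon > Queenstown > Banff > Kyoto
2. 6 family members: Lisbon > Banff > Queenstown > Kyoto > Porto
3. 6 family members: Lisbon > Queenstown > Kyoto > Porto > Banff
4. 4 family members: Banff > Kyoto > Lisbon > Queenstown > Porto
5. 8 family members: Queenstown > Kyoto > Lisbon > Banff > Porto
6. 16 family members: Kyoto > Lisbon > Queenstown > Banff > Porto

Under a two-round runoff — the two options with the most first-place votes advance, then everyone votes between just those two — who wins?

Round 1 first-place votes: Queenstown 8, Banff 4, Lisbon 12, Porto 2, Kyoto 16.
Kyoto and Lisbon advance.
Runoff: Kyoto is preferred to Lisbon by 28 voters; Lisbon by 14.
Kyoto wins the runoff.

Kyoto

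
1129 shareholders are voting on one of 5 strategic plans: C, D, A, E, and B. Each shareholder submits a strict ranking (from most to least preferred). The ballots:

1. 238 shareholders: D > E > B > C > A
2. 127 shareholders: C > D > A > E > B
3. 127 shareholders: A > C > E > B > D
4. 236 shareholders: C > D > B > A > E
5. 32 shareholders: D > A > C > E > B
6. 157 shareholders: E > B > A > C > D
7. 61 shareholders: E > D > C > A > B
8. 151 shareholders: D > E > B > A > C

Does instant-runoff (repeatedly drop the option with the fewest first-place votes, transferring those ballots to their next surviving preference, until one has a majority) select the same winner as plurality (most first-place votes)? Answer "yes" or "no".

Instant-runoff — R1 C 363, D 421, A 127, E 218, B 0 (B out); R2 C 363, D 421, A 127, E 218 (A out); R3 C 490, D 421, E 218 (E out); R4 C 647, D 482 (C winner). Winner: C.
Plurality — first-place votes: C 363, D 421, A 127, E 218, B 0. Winner: D.
The two methods disagree.

no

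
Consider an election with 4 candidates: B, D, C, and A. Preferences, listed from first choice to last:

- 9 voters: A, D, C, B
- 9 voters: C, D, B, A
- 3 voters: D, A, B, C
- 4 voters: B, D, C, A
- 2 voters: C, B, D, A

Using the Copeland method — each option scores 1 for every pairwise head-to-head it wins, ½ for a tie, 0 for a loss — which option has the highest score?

D

B: beats A; loses to D and C → score 1.
D: beats B, C, and A → score 3.
C: beats B and A; loses to D → score 2.
A: loses to B, D, and C → score 0.
D has the best pairwise record.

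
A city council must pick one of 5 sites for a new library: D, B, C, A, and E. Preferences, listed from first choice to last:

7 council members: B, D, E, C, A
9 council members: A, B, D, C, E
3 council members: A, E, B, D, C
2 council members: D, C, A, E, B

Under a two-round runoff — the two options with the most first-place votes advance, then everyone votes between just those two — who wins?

Round 1 first-place votes: D 2, B 7, C 0, A 12, E 0.
A and B advance.
Runoff: A is preferred to B by 14 voters; B by 7.
A wins the runoff.

A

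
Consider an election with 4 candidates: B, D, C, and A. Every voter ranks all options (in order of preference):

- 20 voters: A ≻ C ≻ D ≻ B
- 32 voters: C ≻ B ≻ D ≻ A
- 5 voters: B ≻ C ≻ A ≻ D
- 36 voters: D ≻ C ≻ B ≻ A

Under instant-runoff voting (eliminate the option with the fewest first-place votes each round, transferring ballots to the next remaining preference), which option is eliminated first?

B

Round 1: B 5, D 36, C 32, A 20. Eliminate B.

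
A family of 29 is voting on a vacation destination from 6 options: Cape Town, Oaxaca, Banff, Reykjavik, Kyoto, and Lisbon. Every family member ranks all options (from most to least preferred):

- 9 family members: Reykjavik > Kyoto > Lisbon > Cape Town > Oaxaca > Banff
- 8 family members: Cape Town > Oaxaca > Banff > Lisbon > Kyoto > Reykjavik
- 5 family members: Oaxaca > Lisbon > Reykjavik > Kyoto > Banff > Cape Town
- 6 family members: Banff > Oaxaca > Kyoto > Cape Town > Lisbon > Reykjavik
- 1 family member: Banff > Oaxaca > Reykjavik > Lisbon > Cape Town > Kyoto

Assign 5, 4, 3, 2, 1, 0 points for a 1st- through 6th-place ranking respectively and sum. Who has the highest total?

Oaxaca

Cape Town: 9·2 + 8·5 + 5·0 + 6·2 + 1·1 = 71
Oaxaca: 9·1 + 8·4 + 5·5 + 6·4 + 1·4 = 94
Banff: 9·0 + 8·3 + 5·1 + 6·5 + 1·5 = 64
Reykjavik: 9·5 + 8·0 + 5·3 + 6·0 + 1·3 = 63
Kyoto: 9·4 + 8·1 + 5·2 + 6·3 + 1·0 = 72
Lisbon: 9·3 + 8·2 + 5·4 + 6·1 + 1·2 = 71
Oaxaca has the highest Borda score (94).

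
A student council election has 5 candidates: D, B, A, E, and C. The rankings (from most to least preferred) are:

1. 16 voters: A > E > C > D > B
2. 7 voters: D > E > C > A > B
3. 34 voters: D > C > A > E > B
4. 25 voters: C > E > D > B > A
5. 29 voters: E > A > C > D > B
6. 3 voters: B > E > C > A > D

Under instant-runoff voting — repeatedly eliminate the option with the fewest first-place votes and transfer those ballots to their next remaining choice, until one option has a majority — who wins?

E

Round 1: D 41, B 3, A 16, E 29, C 25. Eliminate B.
Round 2: D 41, A 16, E 32, C 25. Eliminate A.
Round 3: D 41, E 48, C 25. Eliminate C.
Round 4: D 41, E 73. E has a majority.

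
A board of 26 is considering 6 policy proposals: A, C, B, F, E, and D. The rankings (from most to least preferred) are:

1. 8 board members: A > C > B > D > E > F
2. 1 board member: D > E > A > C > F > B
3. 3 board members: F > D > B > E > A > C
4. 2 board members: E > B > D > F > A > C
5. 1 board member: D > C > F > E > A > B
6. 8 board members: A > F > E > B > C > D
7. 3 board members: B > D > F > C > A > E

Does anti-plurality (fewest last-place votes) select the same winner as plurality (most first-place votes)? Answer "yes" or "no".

yes

Anti-plurality — last-place votes: A 0, C 5, B 2, F 8, E 3, D 8. Winner: A.
Plurality — first-place votes: A 16, C 0, B 3, F 3, E 2, D 2. Winner: A.
The two methods agree.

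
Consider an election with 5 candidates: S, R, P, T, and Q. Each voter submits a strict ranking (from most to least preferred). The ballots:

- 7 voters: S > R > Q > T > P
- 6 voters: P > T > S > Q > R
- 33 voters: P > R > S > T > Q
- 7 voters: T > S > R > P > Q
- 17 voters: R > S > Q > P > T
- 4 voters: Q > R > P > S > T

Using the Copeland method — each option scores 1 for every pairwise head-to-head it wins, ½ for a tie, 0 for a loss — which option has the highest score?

S: beats T and Q; loses to R and P → score 2.
R: beats S, T, and Q; loses to P → score 3.
P: beats S, R, T, and Q → score 4.
T: beats Q; loses to S, R, and P → score 1.
Q: loses to S, R, P, and T → score 0.
P has the best pairwise record.

P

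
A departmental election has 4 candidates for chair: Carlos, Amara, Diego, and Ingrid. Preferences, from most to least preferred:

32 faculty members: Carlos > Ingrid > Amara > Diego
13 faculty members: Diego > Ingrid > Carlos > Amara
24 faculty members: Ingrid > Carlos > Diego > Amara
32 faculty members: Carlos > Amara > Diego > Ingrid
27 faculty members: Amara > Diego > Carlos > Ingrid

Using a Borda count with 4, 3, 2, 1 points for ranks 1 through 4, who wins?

Carlos: 32·4 + 13·2 + 24·3 + 32·4 + 27·2 = 408
Amara: 32·2 + 13·1 + 24·1 + 32·3 + 27·4 = 305
Diego: 32·1 + 13·4 + 24·2 + 32·2 + 27·3 = 277
Ingrid: 32·3 + 13·3 + 24·4 + 32·1 + 27·1 = 290
Carlos has the highest Borda score (408).

Carlos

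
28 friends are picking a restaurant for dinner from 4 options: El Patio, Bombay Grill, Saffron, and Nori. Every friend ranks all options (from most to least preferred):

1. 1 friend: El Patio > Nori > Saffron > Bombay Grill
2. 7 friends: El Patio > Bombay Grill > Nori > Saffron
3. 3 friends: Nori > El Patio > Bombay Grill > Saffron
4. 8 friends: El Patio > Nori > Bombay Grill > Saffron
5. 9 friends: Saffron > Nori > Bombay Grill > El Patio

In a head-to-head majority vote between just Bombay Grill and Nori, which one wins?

Voters preferring Bombay Grill to Nori: 7; preferring Nori to Bombay Grill: 21.
Nori wins the head-to-head.

Nori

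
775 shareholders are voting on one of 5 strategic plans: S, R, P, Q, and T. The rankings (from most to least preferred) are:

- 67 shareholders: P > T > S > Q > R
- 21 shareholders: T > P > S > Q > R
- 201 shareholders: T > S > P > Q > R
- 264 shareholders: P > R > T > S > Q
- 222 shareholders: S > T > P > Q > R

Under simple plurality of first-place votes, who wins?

First-place votes: S 222, R 0, P 331, Q 0, T 222.
P has the most first-place votes.

P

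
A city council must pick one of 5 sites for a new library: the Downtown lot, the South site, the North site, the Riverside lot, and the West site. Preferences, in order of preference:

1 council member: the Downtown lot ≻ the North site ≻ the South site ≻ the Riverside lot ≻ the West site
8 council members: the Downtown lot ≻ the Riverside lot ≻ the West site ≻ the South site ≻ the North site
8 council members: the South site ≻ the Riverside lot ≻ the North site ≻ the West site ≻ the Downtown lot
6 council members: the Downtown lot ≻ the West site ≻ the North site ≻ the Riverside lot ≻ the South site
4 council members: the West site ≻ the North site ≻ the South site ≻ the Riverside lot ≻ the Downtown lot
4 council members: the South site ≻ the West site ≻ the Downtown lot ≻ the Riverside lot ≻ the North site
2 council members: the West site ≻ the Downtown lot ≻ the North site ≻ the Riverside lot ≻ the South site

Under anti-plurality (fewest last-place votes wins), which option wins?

the Riverside lot

Last-place votes: the Downtown lot 12, the South site 8, the North site 12, the Riverside lot 0, the West site 1.
the Riverside lot is ranked last by the fewest voters, so the Riverside lot wins.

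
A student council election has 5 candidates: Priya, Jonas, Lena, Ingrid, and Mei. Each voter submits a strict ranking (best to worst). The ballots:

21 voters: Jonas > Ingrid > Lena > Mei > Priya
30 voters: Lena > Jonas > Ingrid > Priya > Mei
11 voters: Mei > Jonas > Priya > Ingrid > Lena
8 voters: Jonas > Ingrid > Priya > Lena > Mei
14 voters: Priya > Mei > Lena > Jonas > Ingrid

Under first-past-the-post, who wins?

First-place votes: Priya 14, Jonas 29, Lena 30, Ingrid 0, Mei 11.
Lena has the most first-place votes.

Lena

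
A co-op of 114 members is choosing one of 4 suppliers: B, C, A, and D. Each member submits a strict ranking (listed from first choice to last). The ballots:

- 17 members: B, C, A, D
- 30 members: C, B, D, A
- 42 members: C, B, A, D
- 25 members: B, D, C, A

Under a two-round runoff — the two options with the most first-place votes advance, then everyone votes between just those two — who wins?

Round 1 first-place votes: B 42, C 72, A 0, D 0.
C and B advance.
Runoff: C is preferred to B by 72 voters; B by 42.
C wins the runoff.

C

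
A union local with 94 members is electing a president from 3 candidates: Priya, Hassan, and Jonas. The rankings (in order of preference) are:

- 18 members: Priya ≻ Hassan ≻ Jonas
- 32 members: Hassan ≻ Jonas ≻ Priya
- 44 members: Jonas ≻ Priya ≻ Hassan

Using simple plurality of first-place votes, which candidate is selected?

First-place votes: Priya 18, Hassan 32, Jonas 44.
Jonas has the most first-place votes.

Jonas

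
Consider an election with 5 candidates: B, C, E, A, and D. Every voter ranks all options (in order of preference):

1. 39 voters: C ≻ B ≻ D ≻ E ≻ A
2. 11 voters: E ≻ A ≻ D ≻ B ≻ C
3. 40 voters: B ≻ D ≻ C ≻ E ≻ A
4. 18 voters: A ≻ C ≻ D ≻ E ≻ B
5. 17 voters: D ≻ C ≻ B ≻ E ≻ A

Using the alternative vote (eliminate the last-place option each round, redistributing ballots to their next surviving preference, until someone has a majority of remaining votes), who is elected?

Round 1: B 40, C 39, E 11, A 18, D 17. Eliminate E.
Round 2: B 40, C 39, A 29, D 17. Eliminate D.
Round 3: B 40, C 56, A 29. Eliminate A.
Round 4: B 51, C 74. C has a majority.

C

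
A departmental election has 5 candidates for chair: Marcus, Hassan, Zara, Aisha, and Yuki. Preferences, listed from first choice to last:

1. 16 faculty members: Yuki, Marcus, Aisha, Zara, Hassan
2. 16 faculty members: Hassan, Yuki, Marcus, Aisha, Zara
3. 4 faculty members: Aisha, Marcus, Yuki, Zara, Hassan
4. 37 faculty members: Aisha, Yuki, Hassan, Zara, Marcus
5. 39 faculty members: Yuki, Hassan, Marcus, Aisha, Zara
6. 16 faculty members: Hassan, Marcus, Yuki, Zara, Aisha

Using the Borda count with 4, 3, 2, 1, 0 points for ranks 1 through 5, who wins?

Marcus: 16·3 + 16·2 + 4·3 + 37·0 + 39·2 + 16·3 = 218
Hassan: 16·0 + 16·4 + 4·0 + 37·2 + 39·3 + 16·4 = 319
Zara: 16·1 + 16·0 + 4·1 + 37·1 + 39·0 + 16·1 = 73
Aisha: 16·2 + 16·1 + 4·4 + 37·4 + 39·1 + 16·0 = 251
Yuki: 16·4 + 16·3 + 4·2 + 37·3 + 39·4 + 16·2 = 419
Yuki has the highest Borda score (419).

Yuki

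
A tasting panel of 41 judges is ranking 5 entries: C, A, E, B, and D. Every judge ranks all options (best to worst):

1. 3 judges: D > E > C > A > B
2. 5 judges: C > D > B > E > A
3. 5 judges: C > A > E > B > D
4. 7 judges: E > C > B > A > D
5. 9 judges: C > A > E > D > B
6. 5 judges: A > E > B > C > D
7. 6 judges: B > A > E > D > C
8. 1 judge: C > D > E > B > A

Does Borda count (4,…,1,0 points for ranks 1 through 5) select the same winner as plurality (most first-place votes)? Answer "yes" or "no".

yes

Borda — scores: C 112, A 90, E 99, B 64, D 45. Winner: C.
Plurality — first-place votes: C 20, A 5, E 7, B 6, D 3. Winner: C.
The two methods agree.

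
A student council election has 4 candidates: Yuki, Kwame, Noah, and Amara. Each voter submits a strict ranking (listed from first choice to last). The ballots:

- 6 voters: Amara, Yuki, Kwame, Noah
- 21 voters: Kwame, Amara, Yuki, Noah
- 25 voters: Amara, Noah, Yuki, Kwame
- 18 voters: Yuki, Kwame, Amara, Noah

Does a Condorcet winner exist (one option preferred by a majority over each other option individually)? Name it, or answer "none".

none

Checking pairwise contests:
Amara beats Yuki 52–18.
Yuki beats Kwame 49–21.
Yuki beats Noah 45–25.
Kwame beats Amara 39–31.
Every option loses at least one head-to-head, so there is no Condorcet winner.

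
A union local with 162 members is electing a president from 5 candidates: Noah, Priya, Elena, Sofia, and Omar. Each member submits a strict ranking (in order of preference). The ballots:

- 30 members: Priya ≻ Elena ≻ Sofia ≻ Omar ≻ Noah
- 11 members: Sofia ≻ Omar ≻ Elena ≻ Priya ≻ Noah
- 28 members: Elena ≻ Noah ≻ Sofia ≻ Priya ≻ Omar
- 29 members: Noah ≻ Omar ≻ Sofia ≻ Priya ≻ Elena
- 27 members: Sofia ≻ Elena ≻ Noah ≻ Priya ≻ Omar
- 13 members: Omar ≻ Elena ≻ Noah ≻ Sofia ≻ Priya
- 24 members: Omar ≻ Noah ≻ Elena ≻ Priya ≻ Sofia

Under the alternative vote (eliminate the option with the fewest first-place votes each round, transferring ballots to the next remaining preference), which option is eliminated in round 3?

Round 1: Noah 29, Priya 30, Elena 28, Sofia 38, Omar 37. Eliminate Elena.
Round 2: Noah 57, Priya 30, Sofia 38, Omar 37. Eliminate Priya.
Round 3: Noah 57, Sofia 68, Omar 37. Eliminate Omar.

Omar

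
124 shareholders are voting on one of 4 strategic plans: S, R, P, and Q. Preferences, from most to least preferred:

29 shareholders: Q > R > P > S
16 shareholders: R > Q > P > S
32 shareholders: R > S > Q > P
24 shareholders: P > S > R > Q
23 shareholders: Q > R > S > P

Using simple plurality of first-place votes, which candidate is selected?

Q

First-place votes: S 0, R 48, P 24, Q 52.
Q has the most first-place votes.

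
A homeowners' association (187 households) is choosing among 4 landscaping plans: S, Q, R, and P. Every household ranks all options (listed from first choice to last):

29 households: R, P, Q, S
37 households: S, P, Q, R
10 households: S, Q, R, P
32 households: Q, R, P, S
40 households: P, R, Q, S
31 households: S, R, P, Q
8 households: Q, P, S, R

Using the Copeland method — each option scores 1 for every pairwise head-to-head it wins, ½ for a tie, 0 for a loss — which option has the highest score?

R

S: loses to Q, R, and P → score 0.
Q: beats S; loses to R and P → score 1.
R: beats S, Q, and P → score 3.
P: beats S and Q; loses to R → score 2.
R has the best pairwise record.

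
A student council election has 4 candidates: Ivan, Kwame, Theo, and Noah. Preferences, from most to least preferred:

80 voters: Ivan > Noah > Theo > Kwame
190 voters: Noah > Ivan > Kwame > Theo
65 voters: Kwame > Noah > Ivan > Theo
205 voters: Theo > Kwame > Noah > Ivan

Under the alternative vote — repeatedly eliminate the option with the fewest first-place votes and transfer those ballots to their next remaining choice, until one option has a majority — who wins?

Round 1: Ivan 80, Kwame 65, Theo 205, Noah 190. Eliminate Kwame.
Round 2: Ivan 80, Theo 205, Noah 255. Eliminate Ivan.
Round 3: Theo 205, Noah 335. Noah has a majority.

Noah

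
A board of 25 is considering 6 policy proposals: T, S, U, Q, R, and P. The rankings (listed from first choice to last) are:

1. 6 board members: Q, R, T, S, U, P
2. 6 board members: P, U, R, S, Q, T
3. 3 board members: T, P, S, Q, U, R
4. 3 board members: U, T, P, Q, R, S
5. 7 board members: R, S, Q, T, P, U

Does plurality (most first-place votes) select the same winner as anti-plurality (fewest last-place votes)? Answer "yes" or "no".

no

Plurality — first-place votes: T 3, S 0, U 3, Q 6, R 7, P 6. Winner: R.
Anti-plurality — last-place votes: T 6, S 3, U 7, Q 0, R 3, P 6. Winner: Q.
The two methods disagree.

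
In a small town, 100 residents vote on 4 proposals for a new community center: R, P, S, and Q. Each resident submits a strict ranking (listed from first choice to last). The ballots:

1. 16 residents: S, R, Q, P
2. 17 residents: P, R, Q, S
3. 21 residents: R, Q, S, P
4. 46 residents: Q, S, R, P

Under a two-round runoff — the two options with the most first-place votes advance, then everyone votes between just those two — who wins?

R

Round 1 first-place votes: R 21, P 17, S 16, Q 46.
Q and R advance.
Runoff: Q is preferred to R by 46 voters; R by 54.
R wins the runoff.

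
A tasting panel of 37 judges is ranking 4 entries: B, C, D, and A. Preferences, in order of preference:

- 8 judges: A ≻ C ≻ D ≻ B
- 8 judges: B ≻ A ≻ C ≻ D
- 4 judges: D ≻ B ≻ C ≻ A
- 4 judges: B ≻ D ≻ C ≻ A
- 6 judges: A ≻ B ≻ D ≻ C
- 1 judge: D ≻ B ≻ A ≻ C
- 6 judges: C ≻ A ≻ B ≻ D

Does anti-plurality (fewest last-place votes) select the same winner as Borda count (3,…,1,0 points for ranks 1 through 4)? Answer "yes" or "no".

Anti-plurality — last-place votes: B 8, C 7, D 14, A 8. Winner: C.
Borda — scores: B 64, C 50, D 37, A 71. Winner: A.
The two methods disagree.

no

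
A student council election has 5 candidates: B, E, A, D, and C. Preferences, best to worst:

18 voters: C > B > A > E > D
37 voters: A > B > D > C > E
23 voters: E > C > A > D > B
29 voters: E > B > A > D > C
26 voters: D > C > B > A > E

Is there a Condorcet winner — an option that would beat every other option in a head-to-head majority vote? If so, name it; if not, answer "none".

Checking pairwise contests:
C beats B 67–66.
B beats E 81–52.
B beats A 73–60.
B beats D 84–49.
D beats C 92–41.
Every option loses at least one head-to-head, so there is no Condorcet winner.

none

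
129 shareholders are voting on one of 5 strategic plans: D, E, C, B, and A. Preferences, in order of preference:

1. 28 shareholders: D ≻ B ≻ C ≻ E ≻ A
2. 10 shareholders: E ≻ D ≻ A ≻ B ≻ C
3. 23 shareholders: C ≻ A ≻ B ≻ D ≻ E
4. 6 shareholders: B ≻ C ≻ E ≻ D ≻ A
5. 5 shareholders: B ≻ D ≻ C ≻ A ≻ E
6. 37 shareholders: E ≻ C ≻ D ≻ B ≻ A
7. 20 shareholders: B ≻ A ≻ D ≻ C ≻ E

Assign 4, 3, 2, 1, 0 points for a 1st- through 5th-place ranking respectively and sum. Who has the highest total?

C

D: 28·4 + 10·3 + 23·1 + 6·1 + 5·3 + 37·2 + 20·2 = 300
E: 28·1 + 10·4 + 23·0 + 6·2 + 5·0 + 37·4 + 20·0 = 228
C: 28·2 + 10·0 + 23·4 + 6·3 + 5·2 + 37·3 + 20·1 = 307
B: 28·3 + 10·1 + 23·2 + 6·4 + 5·4 + 37·1 + 20·4 = 301
A: 28·0 + 10·2 + 23·3 + 6·0 + 5·1 + 37·0 + 20·3 = 154
C has the highest Borda score (307).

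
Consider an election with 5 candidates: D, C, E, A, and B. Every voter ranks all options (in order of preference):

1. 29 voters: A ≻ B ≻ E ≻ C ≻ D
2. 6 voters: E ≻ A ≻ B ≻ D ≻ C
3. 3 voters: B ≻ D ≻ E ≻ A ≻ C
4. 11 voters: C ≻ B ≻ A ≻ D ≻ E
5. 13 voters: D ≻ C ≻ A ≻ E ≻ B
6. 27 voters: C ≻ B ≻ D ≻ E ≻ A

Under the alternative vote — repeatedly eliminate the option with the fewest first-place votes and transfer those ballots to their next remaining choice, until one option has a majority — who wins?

C

Round 1: D 13, C 38, E 6, A 29, B 3. Eliminate B.
Round 2: D 16, C 38, E 6, A 29. Eliminate E.
Round 3: D 16, C 38, A 35. Eliminate D.
Round 4: C 51, A 38. C has a majority.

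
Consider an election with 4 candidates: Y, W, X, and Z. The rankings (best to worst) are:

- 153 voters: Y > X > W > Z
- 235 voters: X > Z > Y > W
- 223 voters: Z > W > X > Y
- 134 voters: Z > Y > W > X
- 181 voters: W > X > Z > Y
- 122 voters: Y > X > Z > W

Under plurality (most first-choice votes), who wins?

First-place votes: Y 275, W 181, X 235, Z 357.
Z has the most first-place votes.

Z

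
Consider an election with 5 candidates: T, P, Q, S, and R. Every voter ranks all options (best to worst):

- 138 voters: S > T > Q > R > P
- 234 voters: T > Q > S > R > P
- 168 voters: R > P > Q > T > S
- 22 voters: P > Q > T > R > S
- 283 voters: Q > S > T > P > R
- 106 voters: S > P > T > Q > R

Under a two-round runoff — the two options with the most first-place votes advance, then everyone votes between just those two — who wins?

Round 1 first-place votes: T 234, P 22, Q 283, S 244, R 168.
Q and S advance.
Runoff: Q is preferred to S by 707 voters; S by 244.
Q wins the runoff.

Q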